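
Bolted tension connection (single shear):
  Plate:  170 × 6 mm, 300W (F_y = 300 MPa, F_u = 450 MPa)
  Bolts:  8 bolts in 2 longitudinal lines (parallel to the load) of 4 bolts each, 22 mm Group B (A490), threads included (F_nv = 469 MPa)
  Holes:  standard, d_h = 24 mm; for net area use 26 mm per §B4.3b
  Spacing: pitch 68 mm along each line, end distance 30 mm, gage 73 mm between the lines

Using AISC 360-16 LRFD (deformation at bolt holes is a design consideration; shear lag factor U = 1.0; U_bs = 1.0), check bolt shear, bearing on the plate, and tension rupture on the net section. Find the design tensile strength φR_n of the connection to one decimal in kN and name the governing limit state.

239.0 kN (net-section rupture governs)

Bolt shear: A_b = π(22)²/4 = 380.13 mm². φR_n = 0.75 × 469 × 380.13 × 8 × 1 = 1069.7 kN.
Bearing (6 mm plate, F_u = 450 MPa): end bolts L_c = 30 − 24/2 = 18, R_n = min(1.2×18×6×450, 2.4×22×6×450) = 58.32 kN/bolt; interior L_c = 68 − 24 = 44, R_n = 142.56 kN/bolt. φR_n = 0.75 × (2×58.32 + 6×142.56) = 729.0 kN.
Tension rupture (net): A_n = (170 − 2×26)×6 = 708 mm² (U = 1.0, A_e = A_n). φR_n = 0.75 × 450 × 708 = 239.0 kN.
Governing: min(1069.7, 729.0, 239.0) = 239.0 kN → net-section rupture.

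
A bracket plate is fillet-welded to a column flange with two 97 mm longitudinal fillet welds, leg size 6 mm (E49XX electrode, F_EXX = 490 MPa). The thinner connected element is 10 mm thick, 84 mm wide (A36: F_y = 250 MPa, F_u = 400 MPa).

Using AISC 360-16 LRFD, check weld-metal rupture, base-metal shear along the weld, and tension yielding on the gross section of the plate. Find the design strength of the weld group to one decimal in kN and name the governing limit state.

181.5 kN (weld metal governs)

Weld metal: throat = 0.707×6 = 4.242 mm, L = 2×97 = 194 mm. φR_n = 0.75 × 0.6 × 490 × 4.242 × 194 = 181.5 kN.
Base metal shear (10 mm plate): yield φR_n = 1.0×0.6×250×10×194 = 291.0 kN; rupture φR_n = 0.75×0.6×400×10×194 = 349.2 kN; take 291.0 kN (yield).
Tension yield (gross): A_g = 84×10 = 840 mm². φR_n = 0.90 × 250 × 840 = 189.0 kN.
Governing: min(181.5, 291.0, 189.0) = 181.5 kN → weld metal.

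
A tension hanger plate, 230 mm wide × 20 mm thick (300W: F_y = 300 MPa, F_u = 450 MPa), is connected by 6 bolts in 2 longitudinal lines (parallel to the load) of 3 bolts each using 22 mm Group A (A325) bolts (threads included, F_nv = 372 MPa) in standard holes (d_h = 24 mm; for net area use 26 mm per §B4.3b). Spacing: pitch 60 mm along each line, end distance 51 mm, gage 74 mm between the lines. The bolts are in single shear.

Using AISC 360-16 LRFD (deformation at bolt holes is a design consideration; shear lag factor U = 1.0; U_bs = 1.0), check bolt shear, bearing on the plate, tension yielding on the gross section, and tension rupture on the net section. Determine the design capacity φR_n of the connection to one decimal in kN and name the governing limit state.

Bolt shear: A_b = π(22)²/4 = 380.13 mm². φR_n = 0.75 × 372 × 380.13 × 6 × 1 = 636.3 kN.
Bearing (20 mm plate, F_u = 450 MPa): end bolts L_c = 51 − 24/2 = 39, R_n = min(1.2×39×20×450, 2.4×22×20×450) = 421.2 kN/bolt; interior L_c = 60 − 24 = 36, R_n = 388.8 kN/bolt. φR_n = 0.75 × (2×421.2 + 4×388.8) = 1798.2 kN.
Tension yield (gross): A_g = 230×20 = 4600 mm². φR_n = 0.90 × 300 × 4600 = 1242.0 kN.
Tension rupture (net): A_n = (230 − 2×26)×20 = 3560 mm² (U = 1.0, A_e = A_n). φR_n = 0.75 × 450 × 3560 = 1201.5 kN.
Governing: min(636.3, 1798.2, 1242.0, 1201.5) = 636.3 kN → bolt shear.

636.3 kN (bolt shear governs)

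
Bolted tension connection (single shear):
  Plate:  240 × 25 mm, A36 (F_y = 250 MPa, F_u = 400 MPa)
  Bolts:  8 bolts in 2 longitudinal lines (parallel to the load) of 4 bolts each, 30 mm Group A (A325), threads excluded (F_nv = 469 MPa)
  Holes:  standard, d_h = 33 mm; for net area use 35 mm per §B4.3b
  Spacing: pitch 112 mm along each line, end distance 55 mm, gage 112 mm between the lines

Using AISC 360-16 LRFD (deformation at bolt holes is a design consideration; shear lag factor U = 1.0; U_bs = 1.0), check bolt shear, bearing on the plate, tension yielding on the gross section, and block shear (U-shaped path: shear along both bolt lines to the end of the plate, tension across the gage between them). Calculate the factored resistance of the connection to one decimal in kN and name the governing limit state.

Bolt shear: A_b = π(30)²/4 = 706.86 mm². φR_n = 0.75 × 469 × 706.86 × 8 × 1 = 1989.1 kN.
Bearing (25 mm plate, F_u = 400 MPa): end bolts L_c = 55 − 33/2 = 38.5, R_n = min(1.2×38.5×25×400, 2.4×30×25×400) = 462 kN/bolt; interior L_c = 112 − 33 = 79, R_n = 720 kN/bolt. φR_n = 0.75 × (2×462 + 6×720) = 3933.0 kN.
Tension yield (gross): A_g = 240×25 = 6000 mm². φR_n = 0.90 × 250 × 6000 = 1350.0 kN.
Block shear: shear path 2×[55+3×112] = 2×391 mm, A_gv = 19550, A_nv = 2×(391 − 3.5×35)×25 = 13425 mm²; tension across gage: (112 − 1×35)×25 = 1925 mm². R_n = min(0.6×400×13425, 0.6×250×19550) + 1.0×400×1925 = min(3222, 2932.5) + 770 = 3702.5 kN. φR_n = 0.75 × 3702.5 = 2776.9 kN.
Governing: min(1989.1, 3933.0, 1350.0, 2776.9) = 1350.0 kN → gross-section yield.

1350.0 kN (gross-section yield governs)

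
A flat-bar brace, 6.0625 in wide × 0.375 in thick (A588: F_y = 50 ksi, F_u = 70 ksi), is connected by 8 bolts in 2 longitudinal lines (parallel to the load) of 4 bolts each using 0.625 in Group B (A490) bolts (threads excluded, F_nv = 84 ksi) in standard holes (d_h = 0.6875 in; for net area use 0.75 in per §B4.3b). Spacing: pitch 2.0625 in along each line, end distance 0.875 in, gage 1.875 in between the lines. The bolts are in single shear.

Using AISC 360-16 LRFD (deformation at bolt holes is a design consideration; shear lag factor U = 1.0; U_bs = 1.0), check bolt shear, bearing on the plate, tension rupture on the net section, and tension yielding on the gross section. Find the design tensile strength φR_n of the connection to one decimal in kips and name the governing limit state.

89.8 kips (net-section rupture governs)

Bolt shear: A_b = π(0.625)²/4 = 0.3068 in². φR_n = 0.75 × 84 × 0.3068 × 8 × 1 = 154.6 kips.
Bearing (0.375 in plate, F_u = 70 ksi): end bolts L_c = 0.875 − 0.6875/2 = 0.53125, R_n = min(1.2×0.53125×0.375×70, 2.4×0.625×0.375×70) = 16.734 kips/bolt; interior L_c = 2.0625 − 0.6875 = 1.375, R_n = 39.375 kips/bolt. φR_n = 0.75 × (2×16.734 + 6×39.375) = 202.3 kips.
Tension rupture (net): A_n = (6.0625 − 2×0.75)×0.375 = 1.7109 in² (U = 1.0, A_e = A_n). φR_n = 0.75 × 70 × 1.7109 = 89.8 kips.
Tension yield (gross): A_g = 6.0625×0.375 = 2.2734 in². φR_n = 0.90 × 50 × 2.2734 = 102.3 kips.
Governing: min(154.6, 202.3, 89.8, 102.3) = 89.8 kips → net-section rupture.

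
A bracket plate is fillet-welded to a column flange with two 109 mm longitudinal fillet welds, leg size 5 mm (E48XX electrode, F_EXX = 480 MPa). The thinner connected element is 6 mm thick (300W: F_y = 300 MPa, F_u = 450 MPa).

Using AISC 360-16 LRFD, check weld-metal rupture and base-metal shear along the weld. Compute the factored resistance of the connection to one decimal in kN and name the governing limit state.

166.5 kN (weld metal governs)

Weld metal: throat = 0.707×5 = 3.535 mm, L = 2×109 = 218 mm. φR_n = 0.75 × 0.6 × 480 × 3.535 × 218 = 166.5 kN.
Base metal shear (6 mm plate): yield φR_n = 1.0×0.6×300×6×218 = 235.4 kN; rupture φR_n = 0.75×0.6×450×6×218 = 264.9 kN; take 235.4 kN (yield).
Governing: min(166.5, 235.4) = 166.5 kN → weld metal.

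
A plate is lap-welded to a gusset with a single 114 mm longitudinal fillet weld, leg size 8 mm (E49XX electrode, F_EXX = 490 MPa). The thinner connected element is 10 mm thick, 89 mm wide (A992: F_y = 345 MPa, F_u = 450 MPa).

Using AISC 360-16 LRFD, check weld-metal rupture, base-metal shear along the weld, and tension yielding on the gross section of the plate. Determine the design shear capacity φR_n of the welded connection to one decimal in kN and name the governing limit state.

Weld metal: throat = 0.707×8 = 5.656 mm, L = 114 mm. φR_n = 0.75 × 0.6 × 490 × 5.656 × 114 = 142.2 kN.
Base metal shear (10 mm plate): yield φR_n = 1.0×0.6×345×10×114 = 236.0 kN; rupture φR_n = 0.75×0.6×450×10×114 = 230.9 kN; take 230.9 kN (rupture).
Tension yield (gross): A_g = 89×10 = 890 mm². φR_n = 0.90 × 345 × 890 = 276.3 kN.
Governing: min(142.2, 230.9, 276.3) = 142.2 kN → weld metal.

142.2 kN (weld metal governs)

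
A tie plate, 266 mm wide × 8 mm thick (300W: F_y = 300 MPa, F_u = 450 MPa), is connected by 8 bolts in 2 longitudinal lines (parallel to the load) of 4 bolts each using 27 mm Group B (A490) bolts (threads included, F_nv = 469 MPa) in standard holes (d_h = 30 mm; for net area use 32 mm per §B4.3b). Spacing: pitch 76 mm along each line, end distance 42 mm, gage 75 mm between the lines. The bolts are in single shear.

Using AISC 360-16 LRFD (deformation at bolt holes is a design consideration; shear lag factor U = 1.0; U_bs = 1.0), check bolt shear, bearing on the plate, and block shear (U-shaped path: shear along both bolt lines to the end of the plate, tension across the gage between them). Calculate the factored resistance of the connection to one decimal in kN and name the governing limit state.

Bolt shear: A_b = π(27)²/4 = 572.56 mm². φR_n = 0.75 × 469 × 572.56 × 8 × 1 = 1611.2 kN.
Bearing (8 mm plate, F_u = 450 MPa): end bolts L_c = 42 − 30/2 = 27, R_n = min(1.2×27×8×450, 2.4×27×8×450) = 116.64 kN/bolt; interior L_c = 76 − 30 = 46, R_n = 198.72 kN/bolt. φR_n = 0.75 × (2×116.64 + 6×198.72) = 1069.2 kN.
Block shear: shear path 2×[42+3×76] = 2×270 mm, A_gv = 4320, A_nv = 2×(270 − 3.5×32)×8 = 2528 mm²; tension across gage: (75 − 1×32)×8 = 344 mm². R_n = min(0.6×450×2528, 0.6×300×4320) + 1.0×450×344 = min(682.56, 777.6) + 154.8 = 837.36 kN. φR_n = 0.75 × 837.36 = 628.0 kN.
Governing: min(1611.2, 1069.2, 628.0) = 628.0 kN → block shear.

628.0 kN (block shear governs)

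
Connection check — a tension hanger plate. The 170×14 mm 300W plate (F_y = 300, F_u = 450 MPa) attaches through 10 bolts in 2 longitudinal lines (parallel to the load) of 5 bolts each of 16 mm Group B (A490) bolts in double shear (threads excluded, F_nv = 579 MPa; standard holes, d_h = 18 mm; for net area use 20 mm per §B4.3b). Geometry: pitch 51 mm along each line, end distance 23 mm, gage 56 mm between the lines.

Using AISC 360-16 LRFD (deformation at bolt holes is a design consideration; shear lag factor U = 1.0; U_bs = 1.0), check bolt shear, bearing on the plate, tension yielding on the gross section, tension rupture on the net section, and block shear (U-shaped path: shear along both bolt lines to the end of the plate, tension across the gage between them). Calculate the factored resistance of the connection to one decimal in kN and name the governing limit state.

Bolt shear: A_b = π(16)²/4 = 201.06 mm². φR_n = 0.75 × 579 × 201.06 × 10 × 2 = 1746.2 kN.
Bearing (14 mm plate, F_u = 450 MPa): end bolts L_c = 23 − 18/2 = 14, R_n = min(1.2×14×14×450, 2.4×16×14×450) = 105.84 kN/bolt; interior L_c = 51 − 18 = 33, R_n = 241.92 kN/bolt. φR_n = 0.75 × (2×105.84 + 8×241.92) = 1610.3 kN.
Tension yield (gross): A_g = 170×14 = 2380 mm². φR_n = 0.90 × 300 × 2380 = 642.6 kN.
Tension rupture (net): A_n = (170 − 2×20)×14 = 1820 mm² (U = 1.0, A_e = A_n). φR_n = 0.75 × 450 × 1820 = 614.3 kN.
Block shear: shear path 2×[23+4×51] = 2×227 mm, A_gv = 6356, A_nv = 2×(227 − 4.5×20)×14 = 3836 mm²; tension across gage: (56 − 1×20)×14 = 504 mm². R_n = min(0.6×450×3836, 0.6×300×6356) + 1.0×450×504 = min(1035.7, 1144.1) + 226.8 = 1262.5 kN. φR_n = 0.75 × 1262.5 = 946.9 kN.
Governing: min(1746.2, 1610.3, 642.6, 614.3, 946.9) = 614.3 kN → net-section rupture.

614.3 kN (net-section rupture governs)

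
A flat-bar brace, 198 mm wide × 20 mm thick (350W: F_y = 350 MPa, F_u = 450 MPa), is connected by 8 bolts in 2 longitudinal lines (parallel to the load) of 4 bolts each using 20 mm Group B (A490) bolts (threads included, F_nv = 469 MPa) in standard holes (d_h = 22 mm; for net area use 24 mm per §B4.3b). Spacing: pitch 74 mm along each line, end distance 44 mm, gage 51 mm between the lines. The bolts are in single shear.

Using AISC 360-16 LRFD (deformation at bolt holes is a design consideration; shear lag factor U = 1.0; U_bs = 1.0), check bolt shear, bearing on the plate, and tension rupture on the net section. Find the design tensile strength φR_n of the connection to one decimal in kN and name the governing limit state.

884.0 kN (bolt shear governs)

Bolt shear: A_b = π(20)²/4 = 314.16 mm². φR_n = 0.75 × 469 × 314.16 × 8 × 1 = 884.0 kN.
Bearing (20 mm plate, F_u = 450 MPa): end bolts L_c = 44 − 22/2 = 33, R_n = min(1.2×33×20×450, 2.4×20×20×450) = 356.4 kN/bolt; interior L_c = 74 − 22 = 52, R_n = 432 kN/bolt. φR_n = 0.75 × (2×356.4 + 6×432) = 2478.6 kN.
Tension rupture (net): A_n = (198 − 2×24)×20 = 3000 mm² (U = 1.0, A_e = A_n). φR_n = 0.75 × 450 × 3000 = 1012.5 kN.
Governing: min(884.0, 2478.6, 1012.5) = 884.0 kN → bolt shear.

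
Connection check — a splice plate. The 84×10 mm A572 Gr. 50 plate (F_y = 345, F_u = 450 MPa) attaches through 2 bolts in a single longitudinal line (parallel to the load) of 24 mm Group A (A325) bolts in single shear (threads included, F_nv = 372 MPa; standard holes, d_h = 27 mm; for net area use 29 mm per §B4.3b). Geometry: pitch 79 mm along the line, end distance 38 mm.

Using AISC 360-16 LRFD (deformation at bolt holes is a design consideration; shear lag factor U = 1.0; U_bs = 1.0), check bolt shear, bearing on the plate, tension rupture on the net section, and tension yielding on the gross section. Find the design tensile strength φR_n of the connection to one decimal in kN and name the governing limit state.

Bolt shear: A_b = π(24)²/4 = 452.39 mm². φR_n = 0.75 × 372 × 452.39 × 2 × 1 = 252.4 kN.
Bearing (10 mm plate, F_u = 450 MPa): end bolts L_c = 38 − 27/2 = 24.5, R_n = min(1.2×24.5×10×450, 2.4×24×10×450) = 132.3 kN/bolt; interior L_c = 79 − 27 = 52, R_n = 259.2 kN/bolt. φR_n = 0.75 × (1×132.3 + 1×259.2) = 293.6 kN.
Tension rupture (net): A_n = (84 − 1×29)×10 = 550 mm² (U = 1.0, A_e = A_n). φR_n = 0.75 × 450 × 550 = 185.6 kN.
Tension yield (gross): A_g = 84×10 = 840 mm². φR_n = 0.90 × 345 × 840 = 260.8 kN.
Governing: min(252.4, 293.6, 185.6, 260.8) = 185.6 kN → net-section rupture.

185.6 kN (net-section rupture governs)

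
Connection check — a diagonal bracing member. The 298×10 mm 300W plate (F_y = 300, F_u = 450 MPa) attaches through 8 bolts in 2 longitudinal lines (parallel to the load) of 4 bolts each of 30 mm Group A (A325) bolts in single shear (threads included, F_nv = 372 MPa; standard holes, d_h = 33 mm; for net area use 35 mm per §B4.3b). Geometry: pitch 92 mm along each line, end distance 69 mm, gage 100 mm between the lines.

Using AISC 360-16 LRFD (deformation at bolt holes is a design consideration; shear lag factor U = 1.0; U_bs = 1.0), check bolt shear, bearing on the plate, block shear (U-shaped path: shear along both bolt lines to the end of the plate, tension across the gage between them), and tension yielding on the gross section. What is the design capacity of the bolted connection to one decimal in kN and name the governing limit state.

Bolt shear: A_b = π(30)²/4 = 706.86 mm². φR_n = 0.75 × 372 × 706.86 × 8 × 1 = 1577.7 kN.
Bearing (10 mm plate, F_u = 450 MPa): end bolts L_c = 69 − 33/2 = 52.5, R_n = min(1.2×52.5×10×450, 2.4×30×10×450) = 283.5 kN/bolt; interior L_c = 92 − 33 = 59, R_n = 318.6 kN/bolt. φR_n = 0.75 × (2×283.5 + 6×318.6) = 1859.0 kN.
Block shear: shear path 2×[69+3×92] = 2×345 mm, A_gv = 6900, A_nv = 2×(345 − 3.5×35)×10 = 4450 mm²; tension across gage: (100 − 1×35)×10 = 650 mm². R_n = min(0.6×450×4450, 0.6×300×6900) + 1.0×450×650 = min(1201.5, 1242) + 292.5 = 1494 kN. φR_n = 0.75 × 1494 = 1120.5 kN.
Tension yield (gross): A_g = 298×10 = 2980 mm². φR_n = 0.90 × 300 × 2980 = 804.6 kN.
Governing: min(1577.7, 1859.0, 1120.5, 804.6) = 804.6 kN → gross-section yield.

804.6 kN (gross-section yield governs)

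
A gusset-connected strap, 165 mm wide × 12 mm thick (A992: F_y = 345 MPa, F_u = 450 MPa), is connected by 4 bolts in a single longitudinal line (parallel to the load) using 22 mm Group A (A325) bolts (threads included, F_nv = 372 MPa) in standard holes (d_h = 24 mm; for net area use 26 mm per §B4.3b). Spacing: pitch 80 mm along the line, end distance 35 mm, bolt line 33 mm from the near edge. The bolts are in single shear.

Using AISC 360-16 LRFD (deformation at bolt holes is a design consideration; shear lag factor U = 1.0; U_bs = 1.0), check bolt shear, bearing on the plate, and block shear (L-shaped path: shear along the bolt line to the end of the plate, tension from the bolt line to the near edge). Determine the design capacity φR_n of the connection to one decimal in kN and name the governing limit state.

424.2 kN (bolt shear governs)

Bolt shear: A_b = π(22)²/4 = 380.13 mm². φR_n = 0.75 × 372 × 380.13 × 4 × 1 = 424.2 kN.
Bearing (12 mm plate, F_u = 450 MPa): end bolts L_c = 35 − 24/2 = 23, R_n = min(1.2×23×12×450, 2.4×22×12×450) = 149.04 kN/bolt; interior L_c = 80 − 24 = 56, R_n = 285.12 kN/bolt. φR_n = 0.75 × (1×149.04 + 3×285.12) = 753.3 kN.
Block shear: shear path 1×[35+3×80] = 1×275 mm, A_gv = 3300, A_nv = 1×(275 − 3.5×26)×12 = 2208 mm²; tension to near edge: (33 − 0.5×26)×12 = 240 mm². R_n = min(0.6×450×2208, 0.6×345×3300) + 1.0×450×240 = min(596.16, 683.1) + 108 = 704.16 kN. φR_n = 0.75 × 704.16 = 528.1 kN.
Governing: min(424.2, 753.3, 528.1) = 424.2 kN → bolt shear.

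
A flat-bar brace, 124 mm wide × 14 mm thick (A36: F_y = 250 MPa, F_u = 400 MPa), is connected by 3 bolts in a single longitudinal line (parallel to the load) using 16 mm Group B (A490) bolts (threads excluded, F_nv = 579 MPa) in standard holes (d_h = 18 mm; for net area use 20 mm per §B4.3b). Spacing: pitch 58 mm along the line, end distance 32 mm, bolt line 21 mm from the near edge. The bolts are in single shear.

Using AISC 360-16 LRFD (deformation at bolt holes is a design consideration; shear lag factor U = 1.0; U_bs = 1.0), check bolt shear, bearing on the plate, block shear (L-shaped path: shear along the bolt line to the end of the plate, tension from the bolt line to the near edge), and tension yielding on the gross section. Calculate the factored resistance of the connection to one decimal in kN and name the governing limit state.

261.9 kN (bolt shear governs)

Bolt shear: A_b = π(16)²/4 = 201.06 mm². φR_n = 0.75 × 579 × 201.06 × 3 × 1 = 261.9 kN.
Bearing (14 mm plate, F_u = 400 MPa): end bolts L_c = 32 − 18/2 = 23, R_n = min(1.2×23×14×400, 2.4×16×14×400) = 154.56 kN/bolt; interior L_c = 58 − 18 = 40, R_n = 215.04 kN/bolt. φR_n = 0.75 × (1×154.56 + 2×215.04) = 438.5 kN.
Block shear: shear path 1×[32+2×58] = 1×148 mm, A_gv = 2072, A_nv = 1×(148 − 2.5×20)×14 = 1372 mm²; tension to near edge: (21 − 0.5×20)×14 = 154 mm². R_n = min(0.6×400×1372, 0.6×250×2072) + 1.0×400×154 = min(329.28, 310.8) + 61.6 = 372.4 kN. φR_n = 0.75 × 372.4 = 279.3 kN.
Tension yield (gross): A_g = 124×14 = 1736 mm². φR_n = 0.90 × 250 × 1736 = 390.6 kN.
Governing: min(261.9, 438.5, 279.3, 390.6) = 261.9 kN → bolt shear.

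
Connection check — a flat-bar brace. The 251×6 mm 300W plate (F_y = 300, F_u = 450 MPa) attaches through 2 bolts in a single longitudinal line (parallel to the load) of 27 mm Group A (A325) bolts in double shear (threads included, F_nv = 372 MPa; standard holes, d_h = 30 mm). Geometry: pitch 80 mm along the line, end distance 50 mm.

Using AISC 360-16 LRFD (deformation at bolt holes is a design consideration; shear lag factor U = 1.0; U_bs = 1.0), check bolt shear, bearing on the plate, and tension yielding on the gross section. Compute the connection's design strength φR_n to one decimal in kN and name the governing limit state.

206.6 kN (bearing governs)

Bolt shear: A_b = π(27)²/4 = 572.56 mm². φR_n = 0.75 × 372 × 572.56 × 2 × 2 = 639.0 kN.
Bearing (6 mm plate, F_u = 450 MPa): end bolts L_c = 50 − 30/2 = 35, R_n = min(1.2×35×6×450, 2.4×27×6×450) = 113.4 kN/bolt; interior L_c = 80 − 30 = 50, R_n = 162 kN/bolt. φR_n = 0.75 × (1×113.4 + 1×162) = 206.6 kN.
Tension yield (gross): A_g = 251×6 = 1506 mm². φR_n = 0.90 × 300 × 1506 = 406.6 kN.
Governing: min(639.0, 206.6, 406.6) = 206.6 kN → bearing.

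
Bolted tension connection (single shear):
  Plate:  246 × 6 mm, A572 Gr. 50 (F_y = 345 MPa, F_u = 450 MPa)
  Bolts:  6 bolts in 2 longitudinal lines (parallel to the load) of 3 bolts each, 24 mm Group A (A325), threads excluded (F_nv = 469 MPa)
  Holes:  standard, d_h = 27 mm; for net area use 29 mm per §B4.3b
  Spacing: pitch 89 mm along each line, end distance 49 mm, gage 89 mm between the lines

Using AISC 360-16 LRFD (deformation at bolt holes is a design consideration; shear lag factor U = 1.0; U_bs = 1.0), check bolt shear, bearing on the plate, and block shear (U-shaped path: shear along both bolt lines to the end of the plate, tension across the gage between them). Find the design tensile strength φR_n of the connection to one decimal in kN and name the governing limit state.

496.9 kN (block shear governs)

Bolt shear: A_b = π(24)²/4 = 452.39 mm². φR_n = 0.75 × 469 × 452.39 × 6 × 1 = 954.8 kN.
Bearing (6 mm plate, F_u = 450 MPa): end bolts L_c = 49 − 27/2 = 35.5, R_n = min(1.2×35.5×6×450, 2.4×24×6×450) = 115.02 kN/bolt; interior L_c = 89 − 27 = 62, R_n = 155.52 kN/bolt. φR_n = 0.75 × (2×115.02 + 4×155.52) = 639.1 kN.
Block shear: shear path 2×[49+2×89] = 2×227 mm, A_gv = 2724, A_nv = 2×(227 − 2.5×29)×6 = 1854 mm²; tension across gage: (89 − 1×29)×6 = 360 mm². R_n = min(0.6×450×1854, 0.6×345×2724) + 1.0×450×360 = min(500.58, 563.87) + 162 = 662.58 kN. φR_n = 0.75 × 662.58 = 496.9 kN.
Governing: min(954.8, 639.1, 496.9) = 496.9 kN → block shear.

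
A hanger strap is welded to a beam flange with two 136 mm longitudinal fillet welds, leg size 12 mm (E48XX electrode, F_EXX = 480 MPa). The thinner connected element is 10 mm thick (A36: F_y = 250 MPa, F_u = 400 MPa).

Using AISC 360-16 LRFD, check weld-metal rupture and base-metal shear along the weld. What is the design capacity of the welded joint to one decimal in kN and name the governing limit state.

408.0 kN (base-metal shear governs)

Weld metal: throat = 0.707×12 = 8.484 mm, L = 2×136 = 272 mm. φR_n = 0.75 × 0.6 × 480 × 8.484 × 272 = 498.5 kN.
Base metal shear (10 mm plate): yield φR_n = 1.0×0.6×250×10×272 = 408.0 kN; rupture φR_n = 0.75×0.6×400×10×272 = 489.6 kN; take 408.0 kN (yield).
Governing: min(498.5, 408.0) = 408.0 kN → base-metal shear.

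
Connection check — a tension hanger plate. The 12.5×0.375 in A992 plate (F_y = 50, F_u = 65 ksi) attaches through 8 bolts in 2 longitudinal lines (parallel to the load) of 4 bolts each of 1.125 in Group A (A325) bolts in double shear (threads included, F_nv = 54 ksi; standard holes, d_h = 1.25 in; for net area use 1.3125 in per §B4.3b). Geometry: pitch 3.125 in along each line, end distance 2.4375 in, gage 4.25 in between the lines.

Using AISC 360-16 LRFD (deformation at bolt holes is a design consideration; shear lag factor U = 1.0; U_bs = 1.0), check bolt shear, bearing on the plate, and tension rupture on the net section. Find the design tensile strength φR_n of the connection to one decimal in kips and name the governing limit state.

Bolt shear: A_b = π(1.125)²/4 = 0.99402 in². φR_n = 0.75 × 54 × 0.99402 × 8 × 2 = 644.1 kips.
Bearing (0.375 in plate, F_u = 65 ksi): end bolts L_c = 2.4375 − 1.25/2 = 1.8125, R_n = min(1.2×1.8125×0.375×65, 2.4×1.125×0.375×65) = 53.016 kips/bolt; interior L_c = 3.125 − 1.25 = 1.875, R_n = 54.844 kips/bolt. φR_n = 0.75 × (2×53.016 + 6×54.844) = 326.3 kips.
Tension rupture (net): A_n = (12.5 − 2×1.3125)×0.375 = 3.7031 in² (U = 1.0, A_e = A_n). φR_n = 0.75 × 65 × 3.7031 = 180.5 kips.
Governing: min(644.1, 326.3, 180.5) = 180.5 kips → net-section rupture.

180.5 kips (net-section rupture governs)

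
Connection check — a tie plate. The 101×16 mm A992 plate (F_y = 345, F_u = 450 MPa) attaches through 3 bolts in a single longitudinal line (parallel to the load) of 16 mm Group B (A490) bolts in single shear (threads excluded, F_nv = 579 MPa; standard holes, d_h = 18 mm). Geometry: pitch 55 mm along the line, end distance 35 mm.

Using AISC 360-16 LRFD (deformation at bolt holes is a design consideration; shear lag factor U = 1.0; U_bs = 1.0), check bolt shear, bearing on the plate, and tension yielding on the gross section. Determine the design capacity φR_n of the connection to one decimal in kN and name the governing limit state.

Bolt shear: A_b = π(16)²/4 = 201.06 mm². φR_n = 0.75 × 579 × 201.06 × 3 × 1 = 261.9 kN.
Bearing (16 mm plate, F_u = 450 MPa): end bolts L_c = 35 − 18/2 = 26, R_n = min(1.2×26×16×450, 2.4×16×16×450) = 224.64 kN/bolt; interior L_c = 55 − 18 = 37, R_n = 276.48 kN/bolt. φR_n = 0.75 × (1×224.64 + 2×276.48) = 583.2 kN.
Tension yield (gross): A_g = 101×16 = 1616 mm². φR_n = 0.90 × 345 × 1616 = 501.8 kN.
Governing: min(261.9, 583.2, 501.8) = 261.9 kN → bolt shear.

261.9 kN (bolt shear governs)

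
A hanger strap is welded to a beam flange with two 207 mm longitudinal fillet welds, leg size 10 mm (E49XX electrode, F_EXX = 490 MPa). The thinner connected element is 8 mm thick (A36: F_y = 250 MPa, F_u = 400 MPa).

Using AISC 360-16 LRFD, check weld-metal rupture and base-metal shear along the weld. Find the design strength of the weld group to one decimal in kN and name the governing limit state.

496.8 kN (base-metal shear governs)

Weld metal: throat = 0.707×10 = 7.07 mm, L = 2×207 = 414 mm. φR_n = 0.75 × 0.6 × 490 × 7.07 × 414 = 645.4 kN.
Base metal shear (8 mm plate): yield φR_n = 1.0×0.6×250×8×414 = 496.8 kN; rupture φR_n = 0.75×0.6×400×8×414 = 596.2 kN; take 496.8 kN (yield).
Governing: min(645.4, 496.8) = 496.8 kN → base-metal shear.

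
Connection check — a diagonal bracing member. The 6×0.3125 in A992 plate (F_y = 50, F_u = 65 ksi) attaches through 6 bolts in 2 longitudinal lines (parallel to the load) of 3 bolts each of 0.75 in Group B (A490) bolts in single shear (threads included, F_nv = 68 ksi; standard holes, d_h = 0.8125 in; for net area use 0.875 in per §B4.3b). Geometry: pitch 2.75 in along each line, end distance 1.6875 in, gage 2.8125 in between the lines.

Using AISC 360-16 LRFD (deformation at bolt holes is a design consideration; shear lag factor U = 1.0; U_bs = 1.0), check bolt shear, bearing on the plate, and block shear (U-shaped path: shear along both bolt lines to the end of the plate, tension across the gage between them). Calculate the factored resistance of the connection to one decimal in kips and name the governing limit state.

Bolt shear: A_b = π(0.75)²/4 = 0.44179 in². φR_n = 0.75 × 68 × 0.44179 × 6 × 1 = 135.2 kips.
Bearing (0.3125 in plate, F_u = 65 ksi): end bolts L_c = 1.6875 − 0.8125/2 = 1.28125, R_n = min(1.2×1.28125×0.3125×65, 2.4×0.75×0.3125×65) = 31.23 kips/bolt; interior L_c = 2.75 − 0.8125 = 1.9375, R_n = 36.563 kips/bolt. φR_n = 0.75 × (2×31.23 + 4×36.563) = 156.5 kips.
Block shear: shear path 2×[1.6875+2×2.75] = 2×7.1875 in, A_gv = 4.4922, A_nv = 2×(7.1875 − 2.5×0.875)×0.3125 = 3.125 in²; tension across gage: (2.8125 − 1×0.875)×0.3125 = 0.60547 in². R_n = min(0.6×65×3.125, 0.6×50×4.4922) + 1.0×65×0.60547 = min(121.88, 134.77) + 39.356 = 161.24 kips. φR_n = 0.75 × 161.24 = 120.9 kips.
Governing: min(135.2, 156.5, 120.9) = 120.9 kips → block shear.

120.9 kips (block shear governs)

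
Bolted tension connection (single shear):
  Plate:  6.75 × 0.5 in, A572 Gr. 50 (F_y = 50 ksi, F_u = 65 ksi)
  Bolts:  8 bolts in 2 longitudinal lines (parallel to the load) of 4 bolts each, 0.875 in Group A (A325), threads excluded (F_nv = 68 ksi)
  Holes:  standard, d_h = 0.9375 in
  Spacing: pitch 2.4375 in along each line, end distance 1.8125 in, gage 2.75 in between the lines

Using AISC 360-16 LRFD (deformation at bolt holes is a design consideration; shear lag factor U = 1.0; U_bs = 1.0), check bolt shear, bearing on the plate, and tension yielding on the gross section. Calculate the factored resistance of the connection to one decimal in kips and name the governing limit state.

Bolt shear: A_b = π(0.875)²/4 = 0.60132 in². φR_n = 0.75 × 68 × 0.60132 × 8 × 1 = 245.3 kips.
Bearing (0.5 in plate, F_u = 65 ksi): end bolts L_c = 1.8125 − 0.9375/2 = 1.34375, R_n = min(1.2×1.34375×0.5×65, 2.4×0.875×0.5×65) = 52.406 kips/bolt; interior L_c = 2.4375 − 0.9375 = 1.5, R_n = 58.5 kips/bolt. φR_n = 0.75 × (2×52.406 + 6×58.5) = 341.9 kips.
Tension yield (gross): A_g = 6.75×0.5 = 3.375 in². φR_n = 0.90 × 50 × 3.375 = 151.9 kips.
Governing: min(245.3, 341.9, 151.9) = 151.9 kips → gross-section yield.

151.9 kips (gross-section yield governs)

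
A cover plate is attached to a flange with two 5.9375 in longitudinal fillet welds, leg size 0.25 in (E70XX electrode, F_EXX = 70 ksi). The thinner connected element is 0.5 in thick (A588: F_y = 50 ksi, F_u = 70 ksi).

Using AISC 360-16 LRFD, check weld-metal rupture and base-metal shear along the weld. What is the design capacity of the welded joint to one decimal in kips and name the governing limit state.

66.1 kips (weld metal governs)

Weld metal: throat = 0.707×0.25 = 0.17675 in, L = 2×5.9375 = 11.875 in. φR_n = 0.75 × 0.6 × 70 × 0.17675 × 11.875 = 66.1 kips.
Base metal shear (0.5 in plate): yield φR_n = 1.0×0.6×50×0.5×11.875 = 178.1 kips; rupture φR_n = 0.75×0.6×70×0.5×11.875 = 187.0 kips; take 178.1 kips (yield).
Governing: min(66.1, 178.1) = 66.1 kips → weld metal.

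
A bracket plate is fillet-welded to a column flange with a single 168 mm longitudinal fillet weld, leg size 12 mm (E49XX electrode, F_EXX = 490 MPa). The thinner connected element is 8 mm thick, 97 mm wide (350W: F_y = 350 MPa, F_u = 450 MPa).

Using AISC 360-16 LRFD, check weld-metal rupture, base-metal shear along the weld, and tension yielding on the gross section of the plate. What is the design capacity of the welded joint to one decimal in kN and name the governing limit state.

244.4 kN (gross-section yield governs)

Weld metal: throat = 0.707×12 = 8.484 mm, L = 168 mm. φR_n = 0.75 × 0.6 × 490 × 8.484 × 168 = 314.3 kN.
Base metal shear (8 mm plate): yield φR_n = 1.0×0.6×350×8×168 = 282.2 kN; rupture φR_n = 0.75×0.6×450×8×168 = 272.2 kN; take 272.2 kN (rupture).
Tension yield (gross): A_g = 97×8 = 776 mm². φR_n = 0.90 × 350 × 776 = 244.4 kN.
Governing: min(314.3, 272.2, 244.4) = 244.4 kN → gross-section yield.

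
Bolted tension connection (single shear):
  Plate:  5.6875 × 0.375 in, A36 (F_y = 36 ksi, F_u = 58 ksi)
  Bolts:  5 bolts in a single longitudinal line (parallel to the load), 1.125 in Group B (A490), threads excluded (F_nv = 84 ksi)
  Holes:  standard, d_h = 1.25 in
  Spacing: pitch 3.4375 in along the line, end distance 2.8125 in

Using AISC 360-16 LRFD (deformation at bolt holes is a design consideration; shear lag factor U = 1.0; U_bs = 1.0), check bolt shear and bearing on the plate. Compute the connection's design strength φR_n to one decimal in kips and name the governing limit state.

Bolt shear: A_b = π(1.125)²/4 = 0.99402 in². φR_n = 0.75 × 84 × 0.99402 × 5 × 1 = 313.1 kips.
Bearing (0.375 in plate, F_u = 58 ksi): end bolts L_c = 2.8125 − 1.25/2 = 2.1875, R_n = min(1.2×2.1875×0.375×58, 2.4×1.125×0.375×58) = 57.094 kips/bolt; interior L_c = 3.4375 − 1.25 = 2.1875, R_n = 57.094 kips/bolt. φR_n = 0.75 × (1×57.094 + 4×57.094) = 214.1 kips.
Governing: min(313.1, 214.1) = 214.1 kips → bearing.

214.1 kips (bearing governs)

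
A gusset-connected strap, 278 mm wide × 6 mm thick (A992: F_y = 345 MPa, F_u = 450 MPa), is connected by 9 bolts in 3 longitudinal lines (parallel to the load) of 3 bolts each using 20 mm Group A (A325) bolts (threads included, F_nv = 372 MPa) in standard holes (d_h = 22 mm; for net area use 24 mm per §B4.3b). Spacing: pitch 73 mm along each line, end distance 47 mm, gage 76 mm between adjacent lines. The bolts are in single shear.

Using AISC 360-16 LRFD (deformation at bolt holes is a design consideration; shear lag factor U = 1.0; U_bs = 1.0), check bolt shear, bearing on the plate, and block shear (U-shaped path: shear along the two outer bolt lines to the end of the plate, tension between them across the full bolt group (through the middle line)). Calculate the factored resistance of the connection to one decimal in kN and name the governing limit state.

533.8 kN (block shear governs)

Bolt shear: A_b = π(20)²/4 = 314.16 mm². φR_n = 0.75 × 372 × 314.16 × 9 × 1 = 788.9 kN.
Bearing (6 mm plate, F_u = 450 MPa): end bolts L_c = 47 − 22/2 = 36, R_n = min(1.2×36×6×450, 2.4×20×6×450) = 116.64 kN/bolt; interior L_c = 73 − 22 = 51, R_n = 129.6 kN/bolt. φR_n = 0.75 × (3×116.64 + 6×129.6) = 845.6 kN.
Block shear: shear path 2×[47+2×73] = 2×193 mm, A_gv = 2316, A_nv = 2×(193 − 2.5×24)×6 = 1596 mm²; tension across gage: (152 − 2×24)×6 = 624 mm². R_n = min(0.6×450×1596, 0.6×345×2316) + 1.0×450×624 = min(430.92, 479.41) + 280.8 = 711.72 kN. φR_n = 0.75 × 711.72 = 533.8 kN.
Governing: min(788.9, 845.6, 533.8) = 533.8 kN → block shear.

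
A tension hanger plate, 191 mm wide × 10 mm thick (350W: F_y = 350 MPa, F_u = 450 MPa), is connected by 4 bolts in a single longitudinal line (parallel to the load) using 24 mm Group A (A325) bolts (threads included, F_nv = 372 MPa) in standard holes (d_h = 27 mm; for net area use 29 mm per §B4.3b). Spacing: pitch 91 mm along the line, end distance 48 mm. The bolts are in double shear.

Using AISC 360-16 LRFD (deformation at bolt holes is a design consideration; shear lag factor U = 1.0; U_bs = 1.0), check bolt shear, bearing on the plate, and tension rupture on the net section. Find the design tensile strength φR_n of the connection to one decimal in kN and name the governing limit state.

546.8 kN (net-section rupture governs)

Bolt shear: A_b = π(24)²/4 = 452.39 mm². φR_n = 0.75 × 372 × 452.39 × 4 × 2 = 1009.7 kN.
Bearing (10 mm plate, F_u = 450 MPa): end bolts L_c = 48 − 27/2 = 34.5, R_n = min(1.2×34.5×10×450, 2.4×24×10×450) = 186.3 kN/bolt; interior L_c = 91 − 27 = 64, R_n = 259.2 kN/bolt. φR_n = 0.75 × (1×186.3 + 3×259.2) = 722.9 kN.
Tension rupture (net): A_n = (191 − 1×29)×10 = 1620 mm² (U = 1.0, A_e = A_n). φR_n = 0.75 × 450 × 1620 = 546.8 kN.
Governing: min(1009.7, 722.9, 546.8) = 546.8 kN → net-section rupture.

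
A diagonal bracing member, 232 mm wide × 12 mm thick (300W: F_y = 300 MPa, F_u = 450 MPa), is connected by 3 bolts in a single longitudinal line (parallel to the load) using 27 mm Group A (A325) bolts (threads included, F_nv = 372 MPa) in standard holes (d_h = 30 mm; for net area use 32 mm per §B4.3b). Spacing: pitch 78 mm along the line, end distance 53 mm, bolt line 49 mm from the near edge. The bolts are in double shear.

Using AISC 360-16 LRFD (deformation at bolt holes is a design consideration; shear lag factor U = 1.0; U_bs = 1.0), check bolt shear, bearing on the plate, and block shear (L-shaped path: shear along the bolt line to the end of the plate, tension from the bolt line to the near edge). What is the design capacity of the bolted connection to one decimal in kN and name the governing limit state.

447.1 kN (block shear governs)

Bolt shear: A_b = π(27)²/4 = 572.56 mm². φR_n = 0.75 × 372 × 572.56 × 3 × 2 = 958.5 kN.
Bearing (12 mm plate, F_u = 450 MPa): end bolts L_c = 53 − 30/2 = 38, R_n = min(1.2×38×12×450, 2.4×27×12×450) = 246.24 kN/bolt; interior L_c = 78 − 30 = 48, R_n = 311.04 kN/bolt. φR_n = 0.75 × (1×246.24 + 2×311.04) = 651.2 kN.
Block shear: shear path 1×[53+2×78] = 1×209 mm, A_gv = 2508, A_nv = 1×(209 − 2.5×32)×12 = 1548 mm²; tension to near edge: (49 − 0.5×32)×12 = 396 mm². R_n = min(0.6×450×1548, 0.6×300×2508) + 1.0×450×396 = min(417.96, 451.44) + 178.2 = 596.16 kN. φR_n = 0.75 × 596.16 = 447.1 kN.
Governing: min(958.5, 651.2, 447.1) = 447.1 kN → block shear.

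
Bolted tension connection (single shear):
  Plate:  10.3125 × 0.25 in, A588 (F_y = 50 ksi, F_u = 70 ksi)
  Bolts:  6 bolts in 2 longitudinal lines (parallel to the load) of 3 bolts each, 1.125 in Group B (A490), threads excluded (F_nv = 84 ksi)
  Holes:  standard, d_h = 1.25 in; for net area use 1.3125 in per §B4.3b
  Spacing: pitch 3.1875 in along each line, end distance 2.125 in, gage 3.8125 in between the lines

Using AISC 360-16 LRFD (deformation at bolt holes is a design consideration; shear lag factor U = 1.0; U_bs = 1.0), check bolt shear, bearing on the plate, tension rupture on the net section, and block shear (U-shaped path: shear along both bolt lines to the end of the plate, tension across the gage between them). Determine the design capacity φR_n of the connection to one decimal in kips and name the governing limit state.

100.9 kips (net-section rupture governs)

Bolt shear: A_b = π(1.125)²/4 = 0.99402 in². φR_n = 0.75 × 84 × 0.99402 × 6 × 1 = 375.7 kips.
Bearing (0.25 in plate, F_u = 70 ksi): end bolts L_c = 2.125 − 1.25/2 = 1.5, R_n = min(1.2×1.5×0.25×70, 2.4×1.125×0.25×70) = 31.5 kips/bolt; interior L_c = 3.1875 − 1.25 = 1.9375, R_n = 40.688 kips/bolt. φR_n = 0.75 × (2×31.5 + 4×40.688) = 169.3 kips.
Tension rupture (net): A_n = (10.3125 − 2×1.3125)×0.25 = 1.9219 in² (U = 1.0, A_e = A_n). φR_n = 0.75 × 70 × 1.9219 = 100.9 kips.
Block shear: shear path 2×[2.125+2×3.1875] = 2×8.5 in, A_gv = 4.25, A_nv = 2×(8.5 − 2.5×1.3125)×0.25 = 2.6094 in²; tension across gage: (3.8125 − 1×1.3125)×0.25 = 0.625 in². R_n = min(0.6×70×2.6094, 0.6×50×4.25) + 1.0×70×0.625 = min(109.59, 127.5) + 43.75 = 153.34 kips. φR_n = 0.75 × 153.34 = 115.0 kips.
Governing: min(375.7, 169.3, 100.9, 115.0) = 100.9 kips → net-section rupture.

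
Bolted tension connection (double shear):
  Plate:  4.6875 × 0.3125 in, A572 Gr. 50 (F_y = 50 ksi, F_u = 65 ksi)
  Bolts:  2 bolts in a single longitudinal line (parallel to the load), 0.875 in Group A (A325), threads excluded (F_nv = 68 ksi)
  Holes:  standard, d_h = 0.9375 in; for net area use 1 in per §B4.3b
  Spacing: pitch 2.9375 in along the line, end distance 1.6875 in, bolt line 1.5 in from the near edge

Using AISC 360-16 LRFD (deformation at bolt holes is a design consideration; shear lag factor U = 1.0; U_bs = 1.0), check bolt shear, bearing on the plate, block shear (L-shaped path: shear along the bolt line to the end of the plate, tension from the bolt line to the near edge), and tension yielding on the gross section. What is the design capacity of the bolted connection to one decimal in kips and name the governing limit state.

Bolt shear: A_b = π(0.875)²/4 = 0.60132 in². φR_n = 0.75 × 68 × 0.60132 × 2 × 2 = 122.7 kips.
Bearing (0.3125 in plate, F_u = 65 ksi): end bolts L_c = 1.6875 − 0.9375/2 = 1.21875, R_n = min(1.2×1.21875×0.3125×65, 2.4×0.875×0.3125×65) = 29.707 kips/bolt; interior L_c = 2.9375 − 0.9375 = 2, R_n = 42.656 kips/bolt. φR_n = 0.75 × (1×29.707 + 1×42.656) = 54.3 kips.
Block shear: shear path 1×[1.6875+1×2.9375] = 1×4.625 in, A_gv = 1.4453, A_nv = 1×(4.625 − 1.5×1)×0.3125 = 0.97656 in²; tension to near edge: (1.5 − 0.5×1)×0.3125 = 0.3125 in². R_n = min(0.6×65×0.97656, 0.6×50×1.4453) + 1.0×65×0.3125 = min(38.086, 43.359) + 20.313 = 58.399 kips. φR_n = 0.75 × 58.399 = 43.8 kips.
Tension yield (gross): A_g = 4.6875×0.3125 = 1.4648 in². φR_n = 0.90 × 50 × 1.4648 = 65.9 kips.
Governing: min(122.7, 54.3, 43.8, 65.9) = 43.8 kips → block shear.

43.8 kips (block shear governs)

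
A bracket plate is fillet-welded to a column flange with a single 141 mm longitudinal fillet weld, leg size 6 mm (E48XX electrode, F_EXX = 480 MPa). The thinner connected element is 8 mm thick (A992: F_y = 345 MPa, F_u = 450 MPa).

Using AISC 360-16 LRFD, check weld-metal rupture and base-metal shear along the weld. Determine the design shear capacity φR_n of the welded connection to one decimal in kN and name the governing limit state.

129.2 kN (weld metal governs)

Weld metal: throat = 0.707×6 = 4.242 mm, L = 141 mm. φR_n = 0.75 × 0.6 × 480 × 4.242 × 141 = 129.2 kN.
Base metal shear (8 mm plate): yield φR_n = 1.0×0.6×345×8×141 = 233.5 kN; rupture φR_n = 0.75×0.6×450×8×141 = 228.4 kN; take 228.4 kN (rupture).
Governing: min(129.2, 228.4) = 129.2 kN → weld metal.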